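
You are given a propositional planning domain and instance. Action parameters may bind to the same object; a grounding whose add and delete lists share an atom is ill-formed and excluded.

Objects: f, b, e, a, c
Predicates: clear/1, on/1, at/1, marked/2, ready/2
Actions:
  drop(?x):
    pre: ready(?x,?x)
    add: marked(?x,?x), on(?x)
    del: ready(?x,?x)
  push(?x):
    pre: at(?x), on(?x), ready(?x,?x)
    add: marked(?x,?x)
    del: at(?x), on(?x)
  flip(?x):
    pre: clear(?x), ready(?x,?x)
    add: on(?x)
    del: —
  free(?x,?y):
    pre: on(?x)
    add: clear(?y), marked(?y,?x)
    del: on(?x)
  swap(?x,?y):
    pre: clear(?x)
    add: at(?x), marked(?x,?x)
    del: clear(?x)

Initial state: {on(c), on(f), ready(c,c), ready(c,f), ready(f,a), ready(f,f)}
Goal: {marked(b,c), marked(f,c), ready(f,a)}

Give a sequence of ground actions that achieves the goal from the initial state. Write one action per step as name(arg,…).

free(c,f); drop(c); free(c,b)

1. free(c,f)  →  {clear(f), marked(f,c), on(f), ready(c,c), ready(c,f), ready(f,a), ready(f,f)}
2. drop(c)  →  {clear(f), marked(c,c), marked(f,c), on(c), on(f), ready(c,f), ready(f,a), ready(f,f)}
3. free(c,b)  →  {clear(b), clear(f), marked(b,c), marked(c,c), marked(f,c), on(f), ready(c,f), ready(f,a), ready(f,f)}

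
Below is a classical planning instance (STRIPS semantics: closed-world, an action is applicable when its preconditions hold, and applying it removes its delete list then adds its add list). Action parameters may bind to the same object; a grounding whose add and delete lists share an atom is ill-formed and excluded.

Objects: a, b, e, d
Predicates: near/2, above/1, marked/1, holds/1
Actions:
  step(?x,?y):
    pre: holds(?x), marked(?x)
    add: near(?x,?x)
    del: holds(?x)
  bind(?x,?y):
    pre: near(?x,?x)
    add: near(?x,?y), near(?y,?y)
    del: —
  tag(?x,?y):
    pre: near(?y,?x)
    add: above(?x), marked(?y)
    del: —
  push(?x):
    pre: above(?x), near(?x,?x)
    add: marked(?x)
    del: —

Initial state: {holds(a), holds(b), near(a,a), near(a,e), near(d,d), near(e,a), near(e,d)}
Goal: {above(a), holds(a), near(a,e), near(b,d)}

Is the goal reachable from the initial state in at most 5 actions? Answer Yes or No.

1. bind(a,b)  →  {holds(a), holds(b), near(a,a), near(a,b), near(a,e), near(b,b), near(d,d), near(e,a), near(e,d)}
2. bind(b,d)  →  {holds(a), holds(b), near(a,a), near(a,b), near(a,e), near(b,b), near(b,d), near(d,d), near(e,a), near(e,d)}
3. tag(a,a)  →  {above(a), holds(a), holds(b), marked(a), near(a,a), near(a,b), near(a,e), near(b,b), near(b,d), near(d,d), near(e,a), near(e,d)}
optimal plan length = 3; 3 ≤ 5

Yes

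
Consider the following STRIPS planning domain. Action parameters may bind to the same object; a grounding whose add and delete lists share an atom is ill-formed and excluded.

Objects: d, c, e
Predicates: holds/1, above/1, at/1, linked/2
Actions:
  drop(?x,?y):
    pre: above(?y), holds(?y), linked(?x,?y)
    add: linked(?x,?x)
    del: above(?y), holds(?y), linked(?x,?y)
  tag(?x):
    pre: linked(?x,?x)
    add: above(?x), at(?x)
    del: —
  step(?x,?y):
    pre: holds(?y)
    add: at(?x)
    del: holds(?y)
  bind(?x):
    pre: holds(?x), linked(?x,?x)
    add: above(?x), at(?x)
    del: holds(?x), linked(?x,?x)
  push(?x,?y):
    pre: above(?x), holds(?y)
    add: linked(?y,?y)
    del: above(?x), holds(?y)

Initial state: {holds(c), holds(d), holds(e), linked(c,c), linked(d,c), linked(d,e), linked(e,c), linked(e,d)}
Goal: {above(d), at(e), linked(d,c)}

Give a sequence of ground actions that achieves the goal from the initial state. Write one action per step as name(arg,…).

tag(c); step(e,c); push(c,d); tag(d)

1. tag(c)  →  {above(c), at(c), holds(c), holds(d), holds(e), linked(c,c), linked(d,c), linked(d,e), linked(e,c), linked(e,d)}
2. step(e,c)  →  {above(c), at(c), at(e), holds(d), holds(e), linked(c,c), linked(d,c), linked(d,e), linked(e,c), linked(e,d)}
3. push(c,d)  →  {at(c), at(e), holds(e), linked(c,c), linked(d,c), linked(d,d), linked(d,e), linked(e,c), linked(e,d)}
4. tag(d)  →  {above(d), at(c), at(d), at(e), holds(e), linked(c,c), linked(d,c), linked(d,d), linked(d,e), linked(e,c), linked(e,d)}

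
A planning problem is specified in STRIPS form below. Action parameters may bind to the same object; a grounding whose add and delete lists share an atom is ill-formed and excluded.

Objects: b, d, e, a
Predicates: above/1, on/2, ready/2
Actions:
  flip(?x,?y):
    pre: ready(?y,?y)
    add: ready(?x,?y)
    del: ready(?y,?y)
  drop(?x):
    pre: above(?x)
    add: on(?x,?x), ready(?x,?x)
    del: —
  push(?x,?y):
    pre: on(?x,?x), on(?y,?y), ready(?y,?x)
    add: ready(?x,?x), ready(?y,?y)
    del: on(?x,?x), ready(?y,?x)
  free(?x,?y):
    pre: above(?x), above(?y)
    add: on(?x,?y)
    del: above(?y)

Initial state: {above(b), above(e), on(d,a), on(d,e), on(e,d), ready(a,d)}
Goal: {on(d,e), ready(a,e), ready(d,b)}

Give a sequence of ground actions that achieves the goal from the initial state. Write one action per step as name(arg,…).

1. drop(b)  →  {above(b), above(e), on(b,b), on(d,a), on(d,e), on(e,d), ready(a,d), ready(b,b)}
2. flip(d,b)  →  {above(b), above(e), on(b,b), on(d,a), on(d,e), on(e,d), ready(a,d), ready(d,b)}
3. drop(e)  →  {above(b), above(e), on(b,b), on(d,a), on(d,e), on(e,d), on(e,e), ready(a,d), ready(d,b), ready(e,e)}
4. flip(a,e)  →  {above(b), above(e), on(b,b), on(d,a), on(d,e), on(e,d), on(e,e), ready(a,d), ready(a,e), ready(d,b)}

drop(b); flip(d,b); drop(e); flip(a,e)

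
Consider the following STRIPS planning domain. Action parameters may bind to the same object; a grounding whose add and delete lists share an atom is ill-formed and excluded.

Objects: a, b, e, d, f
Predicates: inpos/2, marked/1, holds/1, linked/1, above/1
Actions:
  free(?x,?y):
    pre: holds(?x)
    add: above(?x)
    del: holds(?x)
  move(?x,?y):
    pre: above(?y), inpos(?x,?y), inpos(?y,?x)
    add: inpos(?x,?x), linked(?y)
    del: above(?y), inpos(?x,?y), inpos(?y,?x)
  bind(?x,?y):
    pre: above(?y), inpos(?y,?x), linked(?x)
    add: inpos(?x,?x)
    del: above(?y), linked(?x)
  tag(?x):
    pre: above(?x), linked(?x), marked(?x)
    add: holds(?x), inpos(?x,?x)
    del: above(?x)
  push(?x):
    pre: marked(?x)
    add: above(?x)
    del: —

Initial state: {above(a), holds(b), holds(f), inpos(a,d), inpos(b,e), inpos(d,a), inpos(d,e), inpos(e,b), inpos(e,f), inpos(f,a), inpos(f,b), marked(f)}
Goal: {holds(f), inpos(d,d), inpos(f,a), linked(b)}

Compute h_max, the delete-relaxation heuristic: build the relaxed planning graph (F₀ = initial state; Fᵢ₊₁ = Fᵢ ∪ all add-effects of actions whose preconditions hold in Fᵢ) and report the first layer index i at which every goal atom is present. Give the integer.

2

F0 = init (12 atoms)
F1 = F0 ∪ {above(b), above(f), inpos(d,d), linked(a)}  (16 atoms)
F2 = F1 ∪ {inpos(a,a), inpos(e,e), linked(b)}  (19 atoms)
goal ⊆ F2  ⇒  h_max = 2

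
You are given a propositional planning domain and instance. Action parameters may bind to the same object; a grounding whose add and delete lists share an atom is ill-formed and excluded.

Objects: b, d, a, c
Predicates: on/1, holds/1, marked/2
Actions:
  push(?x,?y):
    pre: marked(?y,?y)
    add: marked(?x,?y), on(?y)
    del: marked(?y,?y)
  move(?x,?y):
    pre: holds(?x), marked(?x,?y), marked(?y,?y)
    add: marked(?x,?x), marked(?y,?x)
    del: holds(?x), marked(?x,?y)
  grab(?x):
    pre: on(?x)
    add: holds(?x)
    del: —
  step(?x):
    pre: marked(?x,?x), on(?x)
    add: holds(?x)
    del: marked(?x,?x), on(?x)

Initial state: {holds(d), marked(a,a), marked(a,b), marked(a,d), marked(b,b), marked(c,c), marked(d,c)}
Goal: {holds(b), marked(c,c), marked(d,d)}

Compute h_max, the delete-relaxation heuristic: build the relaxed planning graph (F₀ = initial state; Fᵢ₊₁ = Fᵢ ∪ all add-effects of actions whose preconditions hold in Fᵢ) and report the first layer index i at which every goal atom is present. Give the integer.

F0 = init (7 atoms)
F1 = F0 ∪ {marked(a,c), marked(b,a), marked(b,c), marked(c,a), marked(c,b), marked(c,d), marked(d,a), marked(d,b), marked(d,d), on(a), on(b), on(c)}  (19 atoms)
F2 = F1 ∪ {holds(a), holds(b), holds(c), marked(b,d), on(d)}  (24 atoms)
goal ⊆ F2  ⇒  h_max = 2

2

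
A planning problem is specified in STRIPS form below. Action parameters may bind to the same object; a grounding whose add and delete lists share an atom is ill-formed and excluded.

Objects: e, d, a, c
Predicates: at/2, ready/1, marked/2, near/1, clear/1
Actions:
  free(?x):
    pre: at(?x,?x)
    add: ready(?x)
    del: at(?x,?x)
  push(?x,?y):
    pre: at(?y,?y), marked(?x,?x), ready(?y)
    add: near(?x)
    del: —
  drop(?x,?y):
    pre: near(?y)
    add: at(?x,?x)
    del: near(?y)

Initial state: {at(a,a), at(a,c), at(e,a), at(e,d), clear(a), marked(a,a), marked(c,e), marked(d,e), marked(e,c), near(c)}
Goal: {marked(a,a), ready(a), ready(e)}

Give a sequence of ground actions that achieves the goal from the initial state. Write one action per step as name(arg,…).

free(a); drop(e,c); free(e)

1. free(a)  →  {at(a,c), at(e,a), at(e,d), clear(a), marked(a,a), marked(c,e), marked(d,e), marked(e,c), near(c), ready(a)}
2. drop(e,c)  →  {at(a,c), at(e,a), at(e,d), at(e,e), clear(a), marked(a,a), marked(c,e), marked(d,e), marked(e,c), ready(a)}
3. free(e)  →  {at(a,c), at(e,a), at(e,d), clear(a), marked(a,a), marked(c,e), marked(d,e), marked(e,c), ready(a), ready(e)}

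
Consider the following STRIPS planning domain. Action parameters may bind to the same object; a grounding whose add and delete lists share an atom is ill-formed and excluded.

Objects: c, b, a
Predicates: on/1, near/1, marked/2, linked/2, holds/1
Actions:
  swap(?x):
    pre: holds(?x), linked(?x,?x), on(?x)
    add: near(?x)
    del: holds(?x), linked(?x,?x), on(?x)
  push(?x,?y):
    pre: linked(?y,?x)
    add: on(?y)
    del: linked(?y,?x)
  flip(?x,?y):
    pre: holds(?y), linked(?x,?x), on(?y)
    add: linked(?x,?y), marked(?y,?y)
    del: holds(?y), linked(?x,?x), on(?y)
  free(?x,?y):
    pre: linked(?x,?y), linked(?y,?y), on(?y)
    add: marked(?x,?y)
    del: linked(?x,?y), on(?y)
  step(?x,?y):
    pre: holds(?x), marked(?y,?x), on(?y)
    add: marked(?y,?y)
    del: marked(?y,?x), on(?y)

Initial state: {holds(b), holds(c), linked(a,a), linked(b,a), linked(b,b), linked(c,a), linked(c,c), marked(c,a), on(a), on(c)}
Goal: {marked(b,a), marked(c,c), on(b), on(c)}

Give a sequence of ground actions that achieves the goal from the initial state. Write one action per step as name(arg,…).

push(b,b); free(c,c); push(a,c); free(b,a)

1. push(b,b)  →  {holds(b), holds(c), linked(a,a), linked(b,a), linked(c,a), linked(c,c), marked(c,a), on(a), on(b), on(c)}
2. free(c,c)  →  {holds(b), holds(c), linked(a,a), linked(b,a), linked(c,a), marked(c,a), marked(c,c), on(a), on(b)}
3. push(a,c)  →  {holds(b), holds(c), linked(a,a), linked(b,a), marked(c,a), marked(c,c), on(a), on(b), on(c)}
4. free(b,a)  →  {holds(b), holds(c), linked(a,a), marked(b,a), marked(c,a), marked(c,c), on(b), on(c)}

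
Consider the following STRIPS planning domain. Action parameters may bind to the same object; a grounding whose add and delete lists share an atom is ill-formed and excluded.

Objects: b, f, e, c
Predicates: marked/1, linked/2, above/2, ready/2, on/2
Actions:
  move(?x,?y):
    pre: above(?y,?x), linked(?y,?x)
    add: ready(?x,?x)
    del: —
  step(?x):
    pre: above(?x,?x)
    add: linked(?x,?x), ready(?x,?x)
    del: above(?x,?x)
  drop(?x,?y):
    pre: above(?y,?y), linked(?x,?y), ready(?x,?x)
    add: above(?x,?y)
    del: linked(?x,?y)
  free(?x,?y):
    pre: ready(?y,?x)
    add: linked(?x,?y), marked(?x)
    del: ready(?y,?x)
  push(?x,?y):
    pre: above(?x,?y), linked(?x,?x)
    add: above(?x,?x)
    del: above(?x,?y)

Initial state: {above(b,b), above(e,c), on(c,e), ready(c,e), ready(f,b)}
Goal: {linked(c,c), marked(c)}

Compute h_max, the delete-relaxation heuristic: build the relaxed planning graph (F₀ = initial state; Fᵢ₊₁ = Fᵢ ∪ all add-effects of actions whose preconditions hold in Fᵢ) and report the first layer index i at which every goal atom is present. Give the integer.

3

F0 = init (5 atoms)
F1 = F0 ∪ {linked(b,b), linked(b,f), linked(e,c), marked(b), marked(e), ready(b,b)}  (11 atoms)
F2 = F1 ∪ {ready(c,c)}  (12 atoms)
F3 = F2 ∪ {linked(c,c), marked(c)}  (14 atoms)
goal ⊆ F3  ⇒  h_max = 3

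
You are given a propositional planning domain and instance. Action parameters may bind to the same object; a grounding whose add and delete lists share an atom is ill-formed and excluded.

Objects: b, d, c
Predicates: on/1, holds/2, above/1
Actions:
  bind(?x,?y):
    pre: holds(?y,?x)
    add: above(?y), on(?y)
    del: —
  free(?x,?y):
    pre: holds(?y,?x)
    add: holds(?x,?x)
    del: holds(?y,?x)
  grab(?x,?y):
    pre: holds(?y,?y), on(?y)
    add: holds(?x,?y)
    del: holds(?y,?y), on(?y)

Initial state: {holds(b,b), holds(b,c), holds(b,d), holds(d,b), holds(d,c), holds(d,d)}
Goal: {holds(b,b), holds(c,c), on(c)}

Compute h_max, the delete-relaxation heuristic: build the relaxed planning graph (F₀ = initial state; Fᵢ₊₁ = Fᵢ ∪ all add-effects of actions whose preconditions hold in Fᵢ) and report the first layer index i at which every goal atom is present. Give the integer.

2

F0 = init (6 atoms)
F1 = F0 ∪ {above(b), above(d), holds(c,c), on(b), on(d)}  (11 atoms)
F2 = F1 ∪ {above(c), holds(c,b), holds(c,d), on(c)}  (15 atoms)
goal ⊆ F2  ⇒  h_max = 2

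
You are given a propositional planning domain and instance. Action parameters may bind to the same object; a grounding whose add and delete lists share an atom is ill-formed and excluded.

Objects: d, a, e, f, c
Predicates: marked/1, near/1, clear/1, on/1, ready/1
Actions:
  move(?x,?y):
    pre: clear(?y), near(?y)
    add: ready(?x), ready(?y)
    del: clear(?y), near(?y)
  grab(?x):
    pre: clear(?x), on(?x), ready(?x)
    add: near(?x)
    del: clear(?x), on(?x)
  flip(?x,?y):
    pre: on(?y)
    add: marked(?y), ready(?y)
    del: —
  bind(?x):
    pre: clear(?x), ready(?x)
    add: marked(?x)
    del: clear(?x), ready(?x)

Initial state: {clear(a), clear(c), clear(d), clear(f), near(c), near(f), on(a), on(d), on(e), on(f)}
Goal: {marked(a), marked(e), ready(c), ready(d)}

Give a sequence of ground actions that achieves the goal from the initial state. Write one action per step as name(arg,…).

move(d,c); flip(d,a); flip(d,e)

1. move(d,c)  →  {clear(a), clear(d), clear(f), near(f), on(a), on(d), on(e), on(f), ready(c), ready(d)}
2. flip(d,a)  →  {clear(a), clear(d), clear(f), marked(a), near(f), on(a), on(d), on(e), on(f), ready(a), ready(c), ready(d)}
3. flip(d,e)  →  {clear(a), clear(d), clear(f), marked(a), marked(e), near(f), on(a), on(d), on(e), on(f), ready(a), ready(c), ready(d), ready(e)}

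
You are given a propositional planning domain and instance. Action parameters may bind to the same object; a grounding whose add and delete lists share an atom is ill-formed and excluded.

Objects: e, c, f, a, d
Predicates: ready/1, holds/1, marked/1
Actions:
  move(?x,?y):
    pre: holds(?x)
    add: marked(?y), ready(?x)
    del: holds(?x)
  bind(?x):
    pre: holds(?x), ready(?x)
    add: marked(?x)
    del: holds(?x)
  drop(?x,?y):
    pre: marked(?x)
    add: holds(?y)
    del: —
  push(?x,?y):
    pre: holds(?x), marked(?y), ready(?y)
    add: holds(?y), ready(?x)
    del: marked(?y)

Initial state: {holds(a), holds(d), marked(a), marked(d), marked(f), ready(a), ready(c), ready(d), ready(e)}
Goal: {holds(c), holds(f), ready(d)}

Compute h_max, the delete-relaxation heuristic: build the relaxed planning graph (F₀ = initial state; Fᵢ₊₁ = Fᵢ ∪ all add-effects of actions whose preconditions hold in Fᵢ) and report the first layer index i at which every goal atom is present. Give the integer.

F0 = init (9 atoms)
F1 = F0 ∪ {holds(c), holds(e), holds(f), marked(c), marked(e)}  (14 atoms)
goal ⊆ F1  ⇒  h_max = 1

1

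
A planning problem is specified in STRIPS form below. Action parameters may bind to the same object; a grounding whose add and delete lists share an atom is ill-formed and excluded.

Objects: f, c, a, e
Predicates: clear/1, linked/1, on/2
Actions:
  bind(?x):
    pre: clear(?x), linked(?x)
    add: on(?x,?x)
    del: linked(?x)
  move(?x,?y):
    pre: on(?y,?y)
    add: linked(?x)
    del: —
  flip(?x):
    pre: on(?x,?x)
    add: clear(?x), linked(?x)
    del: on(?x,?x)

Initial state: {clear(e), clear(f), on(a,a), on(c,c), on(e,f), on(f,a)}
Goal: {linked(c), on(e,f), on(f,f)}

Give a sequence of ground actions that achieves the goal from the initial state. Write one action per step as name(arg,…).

move(f,c); bind(f); move(c,f)

1. move(f,c)  →  {clear(e), clear(f), linked(f), on(a,a), on(c,c), on(e,f), on(f,a)}
2. bind(f)  →  {clear(e), clear(f), on(a,a), on(c,c), on(e,f), on(f,a), on(f,f)}
3. move(c,f)  →  {clear(e), clear(f), linked(c), on(a,a), on(c,c), on(e,f), on(f,a), on(f,f)}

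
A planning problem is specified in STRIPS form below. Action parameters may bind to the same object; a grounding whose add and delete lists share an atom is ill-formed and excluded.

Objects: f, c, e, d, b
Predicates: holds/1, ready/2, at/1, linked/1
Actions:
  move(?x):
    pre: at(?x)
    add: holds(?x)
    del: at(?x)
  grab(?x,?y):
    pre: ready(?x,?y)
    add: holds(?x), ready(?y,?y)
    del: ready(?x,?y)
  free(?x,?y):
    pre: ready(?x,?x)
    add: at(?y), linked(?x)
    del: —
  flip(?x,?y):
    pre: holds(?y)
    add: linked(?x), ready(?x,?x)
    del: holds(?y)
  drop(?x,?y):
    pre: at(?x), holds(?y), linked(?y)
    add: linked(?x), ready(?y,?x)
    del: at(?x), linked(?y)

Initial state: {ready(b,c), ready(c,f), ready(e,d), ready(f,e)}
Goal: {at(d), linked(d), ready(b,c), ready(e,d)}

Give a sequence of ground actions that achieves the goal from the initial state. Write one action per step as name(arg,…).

grab(f,e); free(e,d); flip(d,f)

1. grab(f,e)  →  {holds(f), ready(b,c), ready(c,f), ready(e,d), ready(e,e)}
2. free(e,d)  →  {at(d), holds(f), linked(e), ready(b,c), ready(c,f), ready(e,d), ready(e,e)}
3. flip(d,f)  →  {at(d), linked(d), linked(e), ready(b,c), ready(c,f), ready(d,d), ready(e,d), ready(e,e)}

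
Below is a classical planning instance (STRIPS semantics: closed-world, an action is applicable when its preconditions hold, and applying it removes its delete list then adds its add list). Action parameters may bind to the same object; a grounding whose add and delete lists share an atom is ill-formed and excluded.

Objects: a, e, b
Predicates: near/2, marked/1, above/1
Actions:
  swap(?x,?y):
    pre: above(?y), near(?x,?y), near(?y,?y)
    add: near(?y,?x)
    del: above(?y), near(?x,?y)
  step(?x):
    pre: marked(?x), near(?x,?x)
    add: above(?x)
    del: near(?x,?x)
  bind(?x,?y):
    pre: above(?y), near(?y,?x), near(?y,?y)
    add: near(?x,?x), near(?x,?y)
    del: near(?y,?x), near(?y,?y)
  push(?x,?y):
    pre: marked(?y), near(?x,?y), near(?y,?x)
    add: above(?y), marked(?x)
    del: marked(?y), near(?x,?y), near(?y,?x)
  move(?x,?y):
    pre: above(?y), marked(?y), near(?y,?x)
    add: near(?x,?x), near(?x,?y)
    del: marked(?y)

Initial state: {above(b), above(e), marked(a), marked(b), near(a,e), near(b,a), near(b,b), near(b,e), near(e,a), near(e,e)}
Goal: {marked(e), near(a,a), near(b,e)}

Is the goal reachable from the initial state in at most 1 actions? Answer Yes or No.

No

1. bind(a,b)  →  {above(b), above(e), marked(a), marked(b), near(a,a), near(a,b), near(a,e), near(b,e), near(e,a), near(e,e)}
2. push(e,a)  →  {above(a), above(b), above(e), marked(b), marked(e), near(a,a), near(a,b), near(b,e), near(e,e)}
optimal plan length = 2; 2 > 1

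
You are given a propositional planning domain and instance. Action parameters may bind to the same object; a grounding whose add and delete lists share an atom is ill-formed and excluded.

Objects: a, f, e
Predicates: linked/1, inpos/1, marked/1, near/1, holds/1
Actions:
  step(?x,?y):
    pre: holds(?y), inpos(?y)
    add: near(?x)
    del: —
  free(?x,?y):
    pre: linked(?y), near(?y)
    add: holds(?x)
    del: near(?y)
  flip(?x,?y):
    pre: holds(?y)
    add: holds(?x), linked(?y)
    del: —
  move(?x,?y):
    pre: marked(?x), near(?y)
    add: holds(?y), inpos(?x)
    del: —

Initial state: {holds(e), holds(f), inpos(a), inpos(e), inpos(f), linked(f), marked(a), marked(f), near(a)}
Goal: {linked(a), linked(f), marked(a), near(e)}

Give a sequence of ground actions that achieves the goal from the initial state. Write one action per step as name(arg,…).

1. step(e,f)  →  {holds(e), holds(f), inpos(a), inpos(e), inpos(f), linked(f), marked(a), marked(f), near(a), near(e)}
2. flip(a,f)  →  {holds(a), holds(e), holds(f), inpos(a), inpos(e), inpos(f), linked(f), marked(a), marked(f), near(a), near(e)}
3. flip(a,a)  →  {holds(a), holds(e), holds(f), inpos(a), inpos(e), inpos(f), linked(a), linked(f), marked(a), marked(f), near(a), near(e)}

step(e,f); flip(a,f); flip(a,a)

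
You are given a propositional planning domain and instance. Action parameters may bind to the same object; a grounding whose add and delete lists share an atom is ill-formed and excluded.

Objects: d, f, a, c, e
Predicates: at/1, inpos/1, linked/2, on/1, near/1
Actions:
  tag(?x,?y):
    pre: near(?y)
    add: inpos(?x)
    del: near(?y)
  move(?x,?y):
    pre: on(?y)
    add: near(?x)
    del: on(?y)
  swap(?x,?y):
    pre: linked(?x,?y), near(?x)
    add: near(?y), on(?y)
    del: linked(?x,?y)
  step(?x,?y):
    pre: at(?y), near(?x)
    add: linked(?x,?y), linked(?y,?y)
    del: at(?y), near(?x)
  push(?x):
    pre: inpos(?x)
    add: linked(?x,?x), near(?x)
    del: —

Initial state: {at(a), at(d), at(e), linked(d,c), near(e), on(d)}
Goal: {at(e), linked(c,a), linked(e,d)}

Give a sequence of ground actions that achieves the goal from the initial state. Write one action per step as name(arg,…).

1. move(c,d)  →  {at(a), at(d), at(e), linked(d,c), near(c), near(e)}
2. step(c,a)  →  {at(d), at(e), linked(a,a), linked(c,a), linked(d,c), near(e)}
3. step(e,d)  →  {at(e), linked(a,a), linked(c,a), linked(d,c), linked(d,d), linked(e,d)}

move(c,d); step(c,a); step(e,d)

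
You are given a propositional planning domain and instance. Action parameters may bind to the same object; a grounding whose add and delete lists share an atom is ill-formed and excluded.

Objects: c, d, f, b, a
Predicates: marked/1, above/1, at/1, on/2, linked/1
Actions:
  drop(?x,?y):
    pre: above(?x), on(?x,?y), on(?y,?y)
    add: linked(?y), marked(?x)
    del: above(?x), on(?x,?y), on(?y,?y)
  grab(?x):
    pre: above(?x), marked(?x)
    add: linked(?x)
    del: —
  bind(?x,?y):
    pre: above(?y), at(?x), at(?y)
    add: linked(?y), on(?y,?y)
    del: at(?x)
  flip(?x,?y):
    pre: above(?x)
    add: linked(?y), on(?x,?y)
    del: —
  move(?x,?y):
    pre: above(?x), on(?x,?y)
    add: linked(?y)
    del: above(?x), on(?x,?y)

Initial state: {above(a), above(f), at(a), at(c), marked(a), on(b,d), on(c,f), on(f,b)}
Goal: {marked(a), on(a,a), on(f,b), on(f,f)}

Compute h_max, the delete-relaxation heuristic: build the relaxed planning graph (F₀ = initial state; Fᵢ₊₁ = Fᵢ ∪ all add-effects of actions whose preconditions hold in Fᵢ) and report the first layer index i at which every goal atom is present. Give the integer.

F0 = init (8 atoms)
F1 = F0 ∪ {linked(a), linked(b), linked(c), linked(d), linked(f), on(a,a), on(a,b), on(a,c), on(a,d), on(a,f), on(f,a), on(f,c), on(f,d), on(f,f)}  (22 atoms)
goal ⊆ F1  ⇒  h_max = 1

1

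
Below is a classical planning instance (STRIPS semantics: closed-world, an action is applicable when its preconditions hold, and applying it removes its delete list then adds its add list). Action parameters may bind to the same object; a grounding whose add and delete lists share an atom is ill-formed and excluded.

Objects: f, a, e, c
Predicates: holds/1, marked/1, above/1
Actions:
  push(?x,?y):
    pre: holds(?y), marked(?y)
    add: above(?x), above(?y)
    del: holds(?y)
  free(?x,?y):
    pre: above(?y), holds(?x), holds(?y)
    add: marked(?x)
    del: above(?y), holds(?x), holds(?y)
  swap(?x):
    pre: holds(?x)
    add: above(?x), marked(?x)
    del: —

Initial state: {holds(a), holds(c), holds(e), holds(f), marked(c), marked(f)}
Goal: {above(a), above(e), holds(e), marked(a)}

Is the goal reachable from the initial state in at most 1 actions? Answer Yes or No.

No

1. push(e,f)  →  {above(e), above(f), holds(a), holds(c), holds(e), marked(c), marked(f)}
2. swap(a)  →  {above(a), above(e), above(f), holds(a), holds(c), holds(e), marked(a), marked(c), marked(f)}
optimal plan length = 2; 2 > 1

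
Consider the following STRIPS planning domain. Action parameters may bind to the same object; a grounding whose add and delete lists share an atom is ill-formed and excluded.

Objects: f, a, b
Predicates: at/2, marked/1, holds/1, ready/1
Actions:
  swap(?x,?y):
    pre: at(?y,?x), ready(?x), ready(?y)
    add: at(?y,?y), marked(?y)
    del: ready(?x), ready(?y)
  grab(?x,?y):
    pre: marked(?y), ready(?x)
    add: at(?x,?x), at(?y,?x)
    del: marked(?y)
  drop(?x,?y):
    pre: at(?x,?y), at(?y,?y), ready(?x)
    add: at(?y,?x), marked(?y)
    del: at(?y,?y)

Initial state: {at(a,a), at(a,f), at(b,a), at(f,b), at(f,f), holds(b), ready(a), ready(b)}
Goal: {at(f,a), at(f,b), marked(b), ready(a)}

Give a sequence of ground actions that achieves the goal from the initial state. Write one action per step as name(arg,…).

drop(a,f); grab(b,f); swap(b,b)

1. drop(a,f)  →  {at(a,a), at(a,f), at(b,a), at(f,a), at(f,b), holds(b), marked(f), ready(a), ready(b)}
2. grab(b,f)  →  {at(a,a), at(a,f), at(b,a), at(b,b), at(f,a), at(f,b), holds(b), ready(a), ready(b)}
3. swap(b,b)  →  {at(a,a), at(a,f), at(b,a), at(b,b), at(f,a), at(f,b), holds(b), marked(b), ready(a)}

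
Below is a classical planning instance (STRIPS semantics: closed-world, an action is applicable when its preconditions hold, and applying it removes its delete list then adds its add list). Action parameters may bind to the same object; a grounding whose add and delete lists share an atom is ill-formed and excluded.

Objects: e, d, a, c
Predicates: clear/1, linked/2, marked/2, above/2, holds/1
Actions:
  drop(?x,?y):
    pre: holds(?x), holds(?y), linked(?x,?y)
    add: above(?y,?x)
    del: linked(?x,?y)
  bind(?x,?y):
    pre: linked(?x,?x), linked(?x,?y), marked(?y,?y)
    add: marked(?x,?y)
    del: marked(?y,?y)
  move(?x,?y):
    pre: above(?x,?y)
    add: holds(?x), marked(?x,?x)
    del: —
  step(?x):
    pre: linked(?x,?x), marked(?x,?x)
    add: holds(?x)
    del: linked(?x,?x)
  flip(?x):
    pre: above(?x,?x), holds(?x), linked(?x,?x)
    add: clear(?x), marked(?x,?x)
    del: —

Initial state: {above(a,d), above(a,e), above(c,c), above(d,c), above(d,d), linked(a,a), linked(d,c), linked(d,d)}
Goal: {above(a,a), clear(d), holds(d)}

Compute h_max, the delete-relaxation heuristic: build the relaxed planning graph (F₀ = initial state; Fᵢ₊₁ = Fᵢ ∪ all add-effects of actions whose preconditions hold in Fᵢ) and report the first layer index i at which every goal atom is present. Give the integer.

2

F0 = init (8 atoms)
F1 = F0 ∪ {holds(a), holds(c), holds(d), marked(a,a), marked(c,c), marked(d,d)}  (14 atoms)
F2 = F1 ∪ {above(a,a), above(c,d), clear(d), marked(d,c)}  (18 atoms)
goal ⊆ F2  ⇒  h_max = 2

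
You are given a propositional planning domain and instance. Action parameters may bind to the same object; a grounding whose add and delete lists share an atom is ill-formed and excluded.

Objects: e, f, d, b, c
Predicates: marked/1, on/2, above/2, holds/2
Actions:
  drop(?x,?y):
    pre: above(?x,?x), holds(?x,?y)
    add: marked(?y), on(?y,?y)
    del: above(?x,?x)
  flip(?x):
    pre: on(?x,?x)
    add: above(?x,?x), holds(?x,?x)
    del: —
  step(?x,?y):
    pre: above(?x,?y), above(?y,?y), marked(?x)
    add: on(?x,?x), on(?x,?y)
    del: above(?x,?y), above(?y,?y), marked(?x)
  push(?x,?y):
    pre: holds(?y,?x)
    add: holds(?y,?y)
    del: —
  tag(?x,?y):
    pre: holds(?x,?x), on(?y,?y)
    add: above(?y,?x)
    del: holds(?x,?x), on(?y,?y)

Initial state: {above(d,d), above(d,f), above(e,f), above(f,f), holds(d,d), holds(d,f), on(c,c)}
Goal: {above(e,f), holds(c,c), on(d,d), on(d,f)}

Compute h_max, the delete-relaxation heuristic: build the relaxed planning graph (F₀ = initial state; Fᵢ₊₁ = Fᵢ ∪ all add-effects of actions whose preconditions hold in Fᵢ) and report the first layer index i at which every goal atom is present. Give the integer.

2

F0 = init (7 atoms)
F1 = F0 ∪ {above(c,c), above(c,d), holds(c,c), marked(d), marked(f), on(d,d), on(f,f)}  (14 atoms)
F2 = F1 ∪ {above(d,c), above(f,c), above(f,d), holds(f,f), marked(c), on(d,f)}  (20 atoms)
goal ⊆ F2  ⇒  h_max = 2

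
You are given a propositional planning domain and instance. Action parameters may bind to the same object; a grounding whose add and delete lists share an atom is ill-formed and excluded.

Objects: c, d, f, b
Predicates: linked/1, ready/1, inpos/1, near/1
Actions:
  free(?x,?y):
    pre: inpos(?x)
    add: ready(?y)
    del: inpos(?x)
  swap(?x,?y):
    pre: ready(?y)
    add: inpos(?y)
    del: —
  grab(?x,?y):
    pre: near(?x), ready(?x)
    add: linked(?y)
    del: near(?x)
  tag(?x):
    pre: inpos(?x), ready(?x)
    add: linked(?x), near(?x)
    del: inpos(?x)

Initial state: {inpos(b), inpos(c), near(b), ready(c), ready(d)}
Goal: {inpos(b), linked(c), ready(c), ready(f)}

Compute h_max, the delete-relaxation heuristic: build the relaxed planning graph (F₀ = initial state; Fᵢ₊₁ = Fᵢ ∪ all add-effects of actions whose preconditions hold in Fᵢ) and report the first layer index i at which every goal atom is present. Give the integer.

F0 = init (5 atoms)
F1 = F0 ∪ {inpos(d), linked(c), near(c), ready(b), ready(f)}  (10 atoms)
goal ⊆ F1  ⇒  h_max = 1

1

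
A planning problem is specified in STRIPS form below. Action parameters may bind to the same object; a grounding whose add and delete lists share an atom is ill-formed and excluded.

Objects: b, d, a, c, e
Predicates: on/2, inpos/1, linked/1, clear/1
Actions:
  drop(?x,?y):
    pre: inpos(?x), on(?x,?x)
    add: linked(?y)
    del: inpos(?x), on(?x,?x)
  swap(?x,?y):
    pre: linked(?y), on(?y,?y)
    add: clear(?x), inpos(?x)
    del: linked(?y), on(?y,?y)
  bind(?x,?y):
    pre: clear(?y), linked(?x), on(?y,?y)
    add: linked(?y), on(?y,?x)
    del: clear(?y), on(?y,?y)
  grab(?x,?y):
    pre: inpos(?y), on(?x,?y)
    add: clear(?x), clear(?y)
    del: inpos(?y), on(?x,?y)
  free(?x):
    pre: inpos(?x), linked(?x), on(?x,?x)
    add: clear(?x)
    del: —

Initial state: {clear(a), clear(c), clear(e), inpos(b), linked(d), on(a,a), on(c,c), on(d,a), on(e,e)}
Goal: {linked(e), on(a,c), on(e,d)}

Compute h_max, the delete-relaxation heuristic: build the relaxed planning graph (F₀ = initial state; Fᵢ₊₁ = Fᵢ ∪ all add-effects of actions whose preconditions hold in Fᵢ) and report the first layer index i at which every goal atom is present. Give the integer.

F0 = init (9 atoms)
F1 = F0 ∪ {linked(a), linked(c), linked(e), on(a,d), on(c,d), on(e,d)}  (15 atoms)
F2 = F1 ∪ {clear(b), clear(d), inpos(a), inpos(c), inpos(d), inpos(e), on(a,c), on(a,e), on(c,a), on(c,e), on(e,a), on(e,c)}  (27 atoms)
goal ⊆ F2  ⇒  h_max = 2

2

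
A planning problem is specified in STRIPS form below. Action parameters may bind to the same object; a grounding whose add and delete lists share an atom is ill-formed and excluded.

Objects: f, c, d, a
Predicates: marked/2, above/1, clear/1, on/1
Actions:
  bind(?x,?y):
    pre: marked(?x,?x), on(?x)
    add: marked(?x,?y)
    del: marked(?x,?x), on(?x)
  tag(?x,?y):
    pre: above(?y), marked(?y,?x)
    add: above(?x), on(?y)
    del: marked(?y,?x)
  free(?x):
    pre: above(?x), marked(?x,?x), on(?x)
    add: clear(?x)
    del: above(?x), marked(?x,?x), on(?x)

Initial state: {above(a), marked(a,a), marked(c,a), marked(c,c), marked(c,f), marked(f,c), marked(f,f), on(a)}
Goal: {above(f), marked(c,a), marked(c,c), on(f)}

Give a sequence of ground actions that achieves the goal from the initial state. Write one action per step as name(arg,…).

1. bind(a,f)  →  {above(a), marked(a,f), marked(c,a), marked(c,c), marked(c,f), marked(f,c), marked(f,f)}
2. tag(f,a)  →  {above(a), above(f), marked(c,a), marked(c,c), marked(c,f), marked(f,c), marked(f,f), on(a)}
3. tag(f,f)  →  {above(a), above(f), marked(c,a), marked(c,c), marked(c,f), marked(f,c), on(a), on(f)}

bind(a,f); tag(f,a); tag(f,f)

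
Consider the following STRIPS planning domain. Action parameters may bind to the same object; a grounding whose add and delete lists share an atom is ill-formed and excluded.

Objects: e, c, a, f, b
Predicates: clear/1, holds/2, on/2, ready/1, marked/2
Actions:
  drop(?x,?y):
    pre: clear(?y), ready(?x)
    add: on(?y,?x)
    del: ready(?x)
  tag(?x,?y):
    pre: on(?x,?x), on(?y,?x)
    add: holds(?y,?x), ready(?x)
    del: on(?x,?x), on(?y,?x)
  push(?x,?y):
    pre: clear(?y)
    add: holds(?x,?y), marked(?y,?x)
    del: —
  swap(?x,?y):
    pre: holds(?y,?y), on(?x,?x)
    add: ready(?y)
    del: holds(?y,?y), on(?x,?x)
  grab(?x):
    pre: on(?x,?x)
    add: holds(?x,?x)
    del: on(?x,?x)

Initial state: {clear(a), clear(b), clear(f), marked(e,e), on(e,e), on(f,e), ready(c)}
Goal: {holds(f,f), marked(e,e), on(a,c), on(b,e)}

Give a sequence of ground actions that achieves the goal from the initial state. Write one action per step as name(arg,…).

drop(c,a); tag(e,e); drop(e,b); push(f,f)

1. drop(c,a)  →  {clear(a), clear(b), clear(f), marked(e,e), on(a,c), on(e,e), on(f,e)}
2. tag(e,e)  →  {clear(a), clear(b), clear(f), holds(e,e), marked(e,e), on(a,c), on(f,e), ready(e)}
3. drop(e,b)  →  {clear(a), clear(b), clear(f), holds(e,e), marked(e,e), on(a,c), on(b,e), on(f,e)}
4. push(f,f)  →  {clear(a), clear(b), clear(f), holds(e,e), holds(f,f), marked(e,e), marked(f,f), on(a,c), on(b,e), on(f,e)}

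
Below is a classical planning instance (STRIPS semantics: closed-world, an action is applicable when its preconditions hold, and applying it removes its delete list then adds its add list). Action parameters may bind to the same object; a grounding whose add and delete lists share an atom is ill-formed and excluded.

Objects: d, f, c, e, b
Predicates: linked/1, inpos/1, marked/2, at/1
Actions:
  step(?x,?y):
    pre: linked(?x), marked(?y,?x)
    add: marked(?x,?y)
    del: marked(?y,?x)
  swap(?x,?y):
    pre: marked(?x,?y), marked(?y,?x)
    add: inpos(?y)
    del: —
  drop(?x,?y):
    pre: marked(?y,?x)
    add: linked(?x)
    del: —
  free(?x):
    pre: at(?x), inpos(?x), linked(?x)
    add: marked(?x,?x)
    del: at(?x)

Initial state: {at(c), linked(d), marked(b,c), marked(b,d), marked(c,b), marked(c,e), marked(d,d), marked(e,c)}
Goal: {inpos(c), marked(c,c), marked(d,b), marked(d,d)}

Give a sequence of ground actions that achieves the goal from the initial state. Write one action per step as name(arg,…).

1. step(d,b)  →  {at(c), linked(d), marked(b,c), marked(c,b), marked(c,e), marked(d,b), marked(d,d), marked(e,c)}
2. swap(e,c)  →  {at(c), inpos(c), linked(d), marked(b,c), marked(c,b), marked(c,e), marked(d,b), marked(d,d), marked(e,c)}
3. drop(c,e)  →  {at(c), inpos(c), linked(c), linked(d), marked(b,c), marked(c,b), marked(c,e), marked(d,b), marked(d,d), marked(e,c)}
4. free(c)  →  {inpos(c), linked(c), linked(d), marked(b,c), marked(c,b), marked(c,c), marked(c,e), marked(d,b), marked(d,d), marked(e,c)}

step(d,b); swap(e,c); drop(c,e); free(c)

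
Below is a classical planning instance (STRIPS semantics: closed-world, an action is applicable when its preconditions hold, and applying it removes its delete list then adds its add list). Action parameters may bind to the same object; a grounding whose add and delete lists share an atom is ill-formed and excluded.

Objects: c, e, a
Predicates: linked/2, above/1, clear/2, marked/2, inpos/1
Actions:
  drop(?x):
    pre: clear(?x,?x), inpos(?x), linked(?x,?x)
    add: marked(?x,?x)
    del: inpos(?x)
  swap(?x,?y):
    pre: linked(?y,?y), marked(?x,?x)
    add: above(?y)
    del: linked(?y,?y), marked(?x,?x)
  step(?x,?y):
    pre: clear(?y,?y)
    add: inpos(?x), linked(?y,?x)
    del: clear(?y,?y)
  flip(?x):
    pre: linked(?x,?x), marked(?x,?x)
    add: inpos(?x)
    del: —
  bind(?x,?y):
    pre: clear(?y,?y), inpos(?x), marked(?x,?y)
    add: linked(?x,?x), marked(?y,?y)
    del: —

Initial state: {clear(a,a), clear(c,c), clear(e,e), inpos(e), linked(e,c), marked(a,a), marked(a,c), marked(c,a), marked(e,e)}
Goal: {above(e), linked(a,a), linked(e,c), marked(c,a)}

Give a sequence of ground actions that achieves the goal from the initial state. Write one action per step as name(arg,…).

1. step(e,e)  →  {clear(a,a), clear(c,c), inpos(e), linked(e,c), linked(e,e), marked(a,a), marked(a,c), marked(c,a), marked(e,e)}
2. swap(e,e)  →  {above(e), clear(a,a), clear(c,c), inpos(e), linked(e,c), marked(a,a), marked(a,c), marked(c,a)}
3. step(a,a)  →  {above(e), clear(c,c), inpos(a), inpos(e), linked(a,a), linked(e,c), marked(a,a), marked(a,c), marked(c,a)}

step(e,e); swap(e,e); step(a,a)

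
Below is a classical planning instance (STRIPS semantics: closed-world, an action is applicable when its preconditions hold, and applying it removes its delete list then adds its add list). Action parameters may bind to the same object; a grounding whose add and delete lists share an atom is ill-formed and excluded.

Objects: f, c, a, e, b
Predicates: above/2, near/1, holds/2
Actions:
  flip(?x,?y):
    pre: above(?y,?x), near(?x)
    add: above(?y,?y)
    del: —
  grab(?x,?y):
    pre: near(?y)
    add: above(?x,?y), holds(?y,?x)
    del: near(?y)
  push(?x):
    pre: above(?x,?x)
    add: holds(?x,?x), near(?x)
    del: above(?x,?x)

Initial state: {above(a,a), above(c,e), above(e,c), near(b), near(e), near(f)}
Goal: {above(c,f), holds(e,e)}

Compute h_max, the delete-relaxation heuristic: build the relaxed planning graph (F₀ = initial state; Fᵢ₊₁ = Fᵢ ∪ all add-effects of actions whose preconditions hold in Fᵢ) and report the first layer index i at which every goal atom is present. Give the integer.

F0 = init (6 atoms)
F1 = F0 ∪ {above(a,b), above(a,e), above(a,f), above(b,b), above(b,e), above(b,f), above(c,b), above(c,c), above(c,f), above(e,b), above(e,e), above(e,f), above(f,b), above(f,e), above(f,f), holds(a,a), holds(b,a), holds(b,b), holds(b,c), holds(b,e), holds(b,f), holds(e,a), holds(e,b), holds(e,c), holds(e,e), holds(e,f), holds(f,a), holds(f,b), holds(f,c), holds(f,e), holds(f,f), near(a)}  (38 atoms)
goal ⊆ F1  ⇒  h_max = 1

1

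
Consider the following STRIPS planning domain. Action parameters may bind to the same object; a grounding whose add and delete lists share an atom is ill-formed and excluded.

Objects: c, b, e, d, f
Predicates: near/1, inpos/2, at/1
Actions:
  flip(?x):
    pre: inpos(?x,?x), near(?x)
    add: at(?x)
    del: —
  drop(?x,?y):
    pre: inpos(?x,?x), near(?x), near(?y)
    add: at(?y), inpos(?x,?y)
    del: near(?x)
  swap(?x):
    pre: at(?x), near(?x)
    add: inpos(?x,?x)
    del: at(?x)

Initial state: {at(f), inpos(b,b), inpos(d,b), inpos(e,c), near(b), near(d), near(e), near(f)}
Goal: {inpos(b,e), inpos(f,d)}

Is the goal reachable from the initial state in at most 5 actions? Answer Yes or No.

1. drop(b,e)  →  {at(e), at(f), inpos(b,b), inpos(b,e), inpos(d,b), inpos(e,c), near(d), near(e), near(f)}
2. swap(f)  →  {at(e), inpos(b,b), inpos(b,e), inpos(d,b), inpos(e,c), inpos(f,f), near(d), near(e), near(f)}
3. drop(f,d)  →  {at(d), at(e), inpos(b,b), inpos(b,e), inpos(d,b), inpos(e,c), inpos(f,d), inpos(f,f), near(d), near(e)}
optimal plan length = 3; 3 ≤ 5

Yes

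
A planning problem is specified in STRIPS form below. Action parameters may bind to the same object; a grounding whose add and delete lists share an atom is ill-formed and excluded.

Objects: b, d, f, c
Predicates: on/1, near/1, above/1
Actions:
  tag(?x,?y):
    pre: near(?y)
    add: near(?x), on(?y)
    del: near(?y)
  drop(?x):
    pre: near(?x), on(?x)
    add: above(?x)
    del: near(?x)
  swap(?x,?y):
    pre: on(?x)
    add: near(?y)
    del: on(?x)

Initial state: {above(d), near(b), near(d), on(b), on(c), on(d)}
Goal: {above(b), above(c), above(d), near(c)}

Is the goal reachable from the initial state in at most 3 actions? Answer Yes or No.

No

1. tag(c,d)  →  {above(d), near(b), near(c), on(b), on(c), on(d)}
2. drop(b)  →  {above(b), above(d), near(c), on(b), on(c), on(d)}
3. drop(c)  →  {above(b), above(c), above(d), on(b), on(c), on(d)}
4. swap(b,c)  →  {above(b), above(c), above(d), near(c), on(c), on(d)}
optimal plan length = 4; 4 > 3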